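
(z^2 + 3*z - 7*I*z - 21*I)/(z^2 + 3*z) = (z - 7*I)/z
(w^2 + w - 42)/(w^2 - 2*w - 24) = (w + 7)/(w + 4)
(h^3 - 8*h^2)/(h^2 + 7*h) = h*(h - 8)/(h + 7)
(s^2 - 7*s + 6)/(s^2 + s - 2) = (s - 6)/(s + 2)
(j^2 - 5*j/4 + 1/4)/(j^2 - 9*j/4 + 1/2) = (j - 1)/(j - 2)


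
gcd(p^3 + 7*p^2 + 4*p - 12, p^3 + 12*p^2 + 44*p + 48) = p^2 + 8*p + 12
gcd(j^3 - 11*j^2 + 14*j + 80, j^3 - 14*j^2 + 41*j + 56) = j - 8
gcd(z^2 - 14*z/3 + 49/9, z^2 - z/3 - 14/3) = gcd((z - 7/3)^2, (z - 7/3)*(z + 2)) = z - 7/3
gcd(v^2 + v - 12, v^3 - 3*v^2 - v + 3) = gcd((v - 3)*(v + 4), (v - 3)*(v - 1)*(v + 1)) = v - 3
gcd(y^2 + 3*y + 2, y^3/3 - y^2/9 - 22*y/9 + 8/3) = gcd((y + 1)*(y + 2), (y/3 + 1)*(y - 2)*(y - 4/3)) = 1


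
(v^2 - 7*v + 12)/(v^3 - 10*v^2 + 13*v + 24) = (v - 4)/(v^2 - 7*v - 8)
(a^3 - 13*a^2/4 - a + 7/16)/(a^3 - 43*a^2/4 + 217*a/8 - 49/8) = (a + 1/2)/(a - 7)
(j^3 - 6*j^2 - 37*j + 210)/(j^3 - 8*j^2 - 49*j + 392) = (j^2 + j - 30)/(j^2 - j - 56)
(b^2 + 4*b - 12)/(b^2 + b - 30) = (b - 2)/(b - 5)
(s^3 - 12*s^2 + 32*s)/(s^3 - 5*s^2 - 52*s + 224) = s/(s + 7)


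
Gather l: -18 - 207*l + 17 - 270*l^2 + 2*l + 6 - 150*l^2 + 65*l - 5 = -420*l^2 - 140*l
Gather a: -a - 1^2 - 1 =-a - 2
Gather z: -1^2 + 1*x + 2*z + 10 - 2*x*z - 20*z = x + z*(-2*x - 18) + 9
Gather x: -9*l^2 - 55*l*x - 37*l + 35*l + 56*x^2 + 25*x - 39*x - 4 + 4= -9*l^2 - 2*l + 56*x^2 + x*(-55*l - 14)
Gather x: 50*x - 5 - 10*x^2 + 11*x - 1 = -10*x^2 + 61*x - 6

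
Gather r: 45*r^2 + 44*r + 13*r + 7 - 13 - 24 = 45*r^2 + 57*r - 30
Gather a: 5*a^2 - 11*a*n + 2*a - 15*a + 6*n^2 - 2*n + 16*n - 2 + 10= 5*a^2 + a*(-11*n - 13) + 6*n^2 + 14*n + 8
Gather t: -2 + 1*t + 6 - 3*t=4 - 2*t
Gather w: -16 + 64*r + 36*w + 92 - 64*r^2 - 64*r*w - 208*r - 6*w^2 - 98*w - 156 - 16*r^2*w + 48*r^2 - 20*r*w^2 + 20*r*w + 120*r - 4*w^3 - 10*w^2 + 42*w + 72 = -16*r^2 - 24*r - 4*w^3 + w^2*(-20*r - 16) + w*(-16*r^2 - 44*r - 20) - 8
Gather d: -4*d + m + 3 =-4*d + m + 3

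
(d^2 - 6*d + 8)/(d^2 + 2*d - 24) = (d - 2)/(d + 6)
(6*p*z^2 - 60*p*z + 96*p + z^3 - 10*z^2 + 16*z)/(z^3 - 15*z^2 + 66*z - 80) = (6*p + z)/(z - 5)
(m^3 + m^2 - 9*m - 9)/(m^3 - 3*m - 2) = (m^2 - 9)/(m^2 - m - 2)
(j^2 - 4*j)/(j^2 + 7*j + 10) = j*(j - 4)/(j^2 + 7*j + 10)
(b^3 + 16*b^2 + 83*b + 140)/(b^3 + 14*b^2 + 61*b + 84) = (b + 5)/(b + 3)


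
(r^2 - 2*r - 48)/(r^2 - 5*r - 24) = (r + 6)/(r + 3)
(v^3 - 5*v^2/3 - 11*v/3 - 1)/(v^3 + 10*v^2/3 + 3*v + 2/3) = (v - 3)/(v + 2)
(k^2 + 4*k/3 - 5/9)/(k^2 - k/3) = (k + 5/3)/k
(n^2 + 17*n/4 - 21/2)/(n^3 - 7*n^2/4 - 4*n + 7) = (n + 6)/(n^2 - 4)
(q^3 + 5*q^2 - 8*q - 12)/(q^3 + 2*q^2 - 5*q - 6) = (q + 6)/(q + 3)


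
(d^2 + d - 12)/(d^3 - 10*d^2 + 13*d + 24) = (d + 4)/(d^2 - 7*d - 8)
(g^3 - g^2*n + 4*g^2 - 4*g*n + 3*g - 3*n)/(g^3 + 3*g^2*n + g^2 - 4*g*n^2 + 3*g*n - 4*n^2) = (g + 3)/(g + 4*n)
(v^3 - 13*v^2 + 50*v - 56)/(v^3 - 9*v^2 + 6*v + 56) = (v - 2)/(v + 2)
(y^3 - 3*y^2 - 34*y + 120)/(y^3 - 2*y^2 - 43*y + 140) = (y + 6)/(y + 7)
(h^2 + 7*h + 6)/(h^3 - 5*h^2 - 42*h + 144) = (h + 1)/(h^2 - 11*h + 24)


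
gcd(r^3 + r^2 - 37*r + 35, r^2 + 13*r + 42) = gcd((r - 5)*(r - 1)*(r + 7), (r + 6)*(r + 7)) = r + 7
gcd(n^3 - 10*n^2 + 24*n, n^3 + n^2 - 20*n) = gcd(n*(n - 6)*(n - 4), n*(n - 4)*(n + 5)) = n^2 - 4*n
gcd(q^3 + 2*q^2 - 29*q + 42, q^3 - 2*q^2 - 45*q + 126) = q^2 + 4*q - 21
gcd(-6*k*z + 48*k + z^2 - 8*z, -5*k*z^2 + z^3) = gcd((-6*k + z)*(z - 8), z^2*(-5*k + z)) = 1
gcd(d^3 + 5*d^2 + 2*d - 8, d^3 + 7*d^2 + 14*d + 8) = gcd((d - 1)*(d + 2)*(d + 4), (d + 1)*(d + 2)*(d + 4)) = d^2 + 6*d + 8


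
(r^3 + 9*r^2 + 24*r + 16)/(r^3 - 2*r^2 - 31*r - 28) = (r + 4)/(r - 7)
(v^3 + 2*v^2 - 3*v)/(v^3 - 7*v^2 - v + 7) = v*(v + 3)/(v^2 - 6*v - 7)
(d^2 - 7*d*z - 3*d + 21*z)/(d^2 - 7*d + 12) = (d - 7*z)/(d - 4)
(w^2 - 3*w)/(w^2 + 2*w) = (w - 3)/(w + 2)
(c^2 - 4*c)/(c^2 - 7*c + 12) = c/(c - 3)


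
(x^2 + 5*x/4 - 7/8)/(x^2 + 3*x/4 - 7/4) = (x - 1/2)/(x - 1)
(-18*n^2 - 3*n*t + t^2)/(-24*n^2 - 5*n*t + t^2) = (-6*n + t)/(-8*n + t)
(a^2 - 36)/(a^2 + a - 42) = (a + 6)/(a + 7)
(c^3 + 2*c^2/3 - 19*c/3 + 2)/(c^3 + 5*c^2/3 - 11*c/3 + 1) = (c - 2)/(c - 1)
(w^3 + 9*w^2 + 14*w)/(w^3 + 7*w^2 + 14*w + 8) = w*(w + 7)/(w^2 + 5*w + 4)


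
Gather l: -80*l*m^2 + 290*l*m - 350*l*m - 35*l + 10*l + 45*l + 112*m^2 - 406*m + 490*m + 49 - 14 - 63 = l*(-80*m^2 - 60*m + 20) + 112*m^2 + 84*m - 28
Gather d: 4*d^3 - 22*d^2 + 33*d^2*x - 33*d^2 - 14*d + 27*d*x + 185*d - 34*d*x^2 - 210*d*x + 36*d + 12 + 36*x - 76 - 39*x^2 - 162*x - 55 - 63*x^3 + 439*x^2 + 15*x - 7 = 4*d^3 + d^2*(33*x - 55) + d*(-34*x^2 - 183*x + 207) - 63*x^3 + 400*x^2 - 111*x - 126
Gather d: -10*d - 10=-10*d - 10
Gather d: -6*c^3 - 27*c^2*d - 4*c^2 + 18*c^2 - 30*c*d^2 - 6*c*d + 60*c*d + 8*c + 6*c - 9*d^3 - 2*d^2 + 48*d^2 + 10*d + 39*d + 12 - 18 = -6*c^3 + 14*c^2 + 14*c - 9*d^3 + d^2*(46 - 30*c) + d*(-27*c^2 + 54*c + 49) - 6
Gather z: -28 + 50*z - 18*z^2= -18*z^2 + 50*z - 28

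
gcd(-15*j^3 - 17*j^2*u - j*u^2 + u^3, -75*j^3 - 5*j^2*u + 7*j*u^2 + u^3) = 1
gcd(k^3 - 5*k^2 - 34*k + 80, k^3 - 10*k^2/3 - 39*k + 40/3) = k^2 - 3*k - 40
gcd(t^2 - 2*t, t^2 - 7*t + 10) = t - 2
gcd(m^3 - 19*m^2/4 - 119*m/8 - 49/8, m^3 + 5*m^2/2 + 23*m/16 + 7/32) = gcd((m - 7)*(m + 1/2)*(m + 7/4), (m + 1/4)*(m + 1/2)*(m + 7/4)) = m^2 + 9*m/4 + 7/8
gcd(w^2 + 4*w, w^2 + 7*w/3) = w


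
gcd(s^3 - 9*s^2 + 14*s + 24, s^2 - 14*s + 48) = s - 6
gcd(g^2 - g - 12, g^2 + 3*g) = g + 3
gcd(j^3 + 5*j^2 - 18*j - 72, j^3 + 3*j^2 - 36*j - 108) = j^2 + 9*j + 18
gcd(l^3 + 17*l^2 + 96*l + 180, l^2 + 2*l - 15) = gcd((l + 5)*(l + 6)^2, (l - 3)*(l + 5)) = l + 5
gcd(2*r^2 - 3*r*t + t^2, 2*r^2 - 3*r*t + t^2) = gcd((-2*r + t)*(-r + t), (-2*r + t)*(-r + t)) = 2*r^2 - 3*r*t + t^2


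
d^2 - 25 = (d - 5)*(d + 5)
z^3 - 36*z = z*(z - 6)*(z + 6)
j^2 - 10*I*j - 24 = (j - 6*I)*(j - 4*I)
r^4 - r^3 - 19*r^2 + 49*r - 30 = (r - 3)*(r - 2)*(r - 1)*(r + 5)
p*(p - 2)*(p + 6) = p^3 + 4*p^2 - 12*p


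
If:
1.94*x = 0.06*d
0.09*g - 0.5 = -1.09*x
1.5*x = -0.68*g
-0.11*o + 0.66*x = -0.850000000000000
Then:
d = 18.13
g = -1.24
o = 11.09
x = 0.56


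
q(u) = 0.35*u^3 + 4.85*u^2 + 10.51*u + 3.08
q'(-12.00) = 45.31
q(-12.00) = -29.44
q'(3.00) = 49.06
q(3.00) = 87.71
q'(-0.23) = 8.33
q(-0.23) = 0.92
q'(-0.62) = 4.90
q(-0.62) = -1.66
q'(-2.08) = -5.12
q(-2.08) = -0.95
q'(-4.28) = -11.77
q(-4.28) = 19.50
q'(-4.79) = -11.86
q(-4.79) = 25.55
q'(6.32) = 113.75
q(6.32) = 351.58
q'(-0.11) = 9.46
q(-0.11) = 1.98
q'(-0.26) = 8.06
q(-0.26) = 0.67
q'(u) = 1.05*u^2 + 9.7*u + 10.51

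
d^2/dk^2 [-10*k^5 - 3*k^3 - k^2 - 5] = -200*k^3 - 18*k - 2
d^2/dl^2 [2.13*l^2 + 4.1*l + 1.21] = 4.26000000000000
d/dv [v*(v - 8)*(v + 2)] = 3*v^2 - 12*v - 16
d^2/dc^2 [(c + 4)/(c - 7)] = 22/(c - 7)^3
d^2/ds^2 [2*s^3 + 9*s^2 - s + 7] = 12*s + 18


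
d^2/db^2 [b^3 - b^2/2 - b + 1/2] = 6*b - 1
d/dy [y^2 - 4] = 2*y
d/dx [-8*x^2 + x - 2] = 1 - 16*x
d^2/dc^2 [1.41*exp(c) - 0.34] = 1.41*exp(c)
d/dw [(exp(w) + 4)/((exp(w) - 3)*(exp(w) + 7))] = (-exp(2*w) - 8*exp(w) - 37)*exp(w)/(exp(4*w) + 8*exp(3*w) - 26*exp(2*w) - 168*exp(w) + 441)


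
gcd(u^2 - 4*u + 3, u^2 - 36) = 1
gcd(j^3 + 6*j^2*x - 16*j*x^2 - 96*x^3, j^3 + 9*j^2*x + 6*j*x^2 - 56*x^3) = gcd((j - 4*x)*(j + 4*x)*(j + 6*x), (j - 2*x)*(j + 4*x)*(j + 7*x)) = j + 4*x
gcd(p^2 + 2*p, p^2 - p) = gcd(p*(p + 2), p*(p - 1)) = p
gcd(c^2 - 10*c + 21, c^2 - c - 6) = c - 3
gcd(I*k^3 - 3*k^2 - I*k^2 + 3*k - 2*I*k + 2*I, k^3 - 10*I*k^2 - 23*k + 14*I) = 1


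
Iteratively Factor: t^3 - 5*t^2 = (t - 5)*(t^2) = t*(t - 5)*(t)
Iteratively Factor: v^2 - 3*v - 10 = (v + 2)*(v - 5)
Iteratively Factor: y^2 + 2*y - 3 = (y + 3)*(y - 1)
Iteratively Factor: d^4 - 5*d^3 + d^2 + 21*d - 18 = (d - 3)*(d^3 - 2*d^2 - 5*d + 6) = (d - 3)*(d + 2)*(d^2 - 4*d + 3) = (d - 3)*(d - 1)*(d + 2)*(d - 3)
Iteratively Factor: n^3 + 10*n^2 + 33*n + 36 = (n + 3)*(n^2 + 7*n + 12) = (n + 3)^2*(n + 4)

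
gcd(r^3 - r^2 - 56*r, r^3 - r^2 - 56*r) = r^3 - r^2 - 56*r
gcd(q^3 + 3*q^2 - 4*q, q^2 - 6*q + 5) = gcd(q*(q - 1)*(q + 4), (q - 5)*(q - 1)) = q - 1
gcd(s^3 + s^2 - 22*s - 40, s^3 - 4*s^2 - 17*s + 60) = s^2 - s - 20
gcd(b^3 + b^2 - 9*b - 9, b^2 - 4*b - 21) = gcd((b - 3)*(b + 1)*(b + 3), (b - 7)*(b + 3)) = b + 3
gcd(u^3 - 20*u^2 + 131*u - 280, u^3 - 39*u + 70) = u - 5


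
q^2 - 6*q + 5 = (q - 5)*(q - 1)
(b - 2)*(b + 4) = b^2 + 2*b - 8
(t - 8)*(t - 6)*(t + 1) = t^3 - 13*t^2 + 34*t + 48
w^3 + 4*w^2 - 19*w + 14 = (w - 2)*(w - 1)*(w + 7)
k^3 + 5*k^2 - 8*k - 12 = (k - 2)*(k + 1)*(k + 6)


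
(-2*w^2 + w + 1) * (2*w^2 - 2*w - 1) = -4*w^4 + 6*w^3 + 2*w^2 - 3*w - 1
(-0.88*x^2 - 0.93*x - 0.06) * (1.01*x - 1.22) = -0.8888*x^3 + 0.1343*x^2 + 1.074*x + 0.0732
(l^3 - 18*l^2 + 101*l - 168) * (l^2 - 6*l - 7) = l^5 - 24*l^4 + 202*l^3 - 648*l^2 + 301*l + 1176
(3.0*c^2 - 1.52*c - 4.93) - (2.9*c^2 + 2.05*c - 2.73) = 0.1*c^2 - 3.57*c - 2.2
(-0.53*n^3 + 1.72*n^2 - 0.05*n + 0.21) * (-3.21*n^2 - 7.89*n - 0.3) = 1.7013*n^5 - 1.3395*n^4 - 13.2513*n^3 - 0.7956*n^2 - 1.6419*n - 0.063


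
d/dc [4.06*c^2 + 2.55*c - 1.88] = 8.12*c + 2.55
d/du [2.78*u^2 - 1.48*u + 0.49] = 5.56*u - 1.48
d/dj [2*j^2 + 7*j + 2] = 4*j + 7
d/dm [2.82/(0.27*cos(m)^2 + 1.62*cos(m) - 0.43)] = (1.5228*cos(m) + 4.5684)*sin(m)/(0.27*cos(m)^2 + 1.62*cos(m) - 0.43)^2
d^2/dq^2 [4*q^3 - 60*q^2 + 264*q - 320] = 24*q - 120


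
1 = 1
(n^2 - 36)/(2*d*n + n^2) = (n^2 - 36)/(n*(2*d + n))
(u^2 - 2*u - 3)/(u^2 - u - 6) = (u + 1)/(u + 2)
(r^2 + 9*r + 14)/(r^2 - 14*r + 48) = (r^2 + 9*r + 14)/(r^2 - 14*r + 48)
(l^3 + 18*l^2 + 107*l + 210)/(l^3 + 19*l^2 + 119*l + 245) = (l + 6)/(l + 7)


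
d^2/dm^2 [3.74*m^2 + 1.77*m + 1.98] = 7.48000000000000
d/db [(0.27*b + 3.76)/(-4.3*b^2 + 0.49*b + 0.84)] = (1.161*b^2 + 32.336*b - 1.6156)/(18.49*b^4 - 4.214*b^3 - 6.9839*b^2 + 0.8232*b + 0.7056)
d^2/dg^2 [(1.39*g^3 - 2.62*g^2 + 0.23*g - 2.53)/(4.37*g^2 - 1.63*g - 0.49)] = (-1.13686837721616e-13*g^4 - 15.201474*g^3 - 316.89102*g^2 + 113.086086*g - 25.904418)/(83.453453*g^6 - 93.383841*g^5 + 6.75951599999999*g^4 + 16.611167*g^3 - 0.757932*g^2 - 1.174089*g - 0.117649)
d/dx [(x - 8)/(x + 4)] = 12/(x + 4)^2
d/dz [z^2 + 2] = 2*z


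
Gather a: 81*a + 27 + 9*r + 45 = 81*a + 9*r + 72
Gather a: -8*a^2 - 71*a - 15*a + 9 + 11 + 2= -8*a^2 - 86*a + 22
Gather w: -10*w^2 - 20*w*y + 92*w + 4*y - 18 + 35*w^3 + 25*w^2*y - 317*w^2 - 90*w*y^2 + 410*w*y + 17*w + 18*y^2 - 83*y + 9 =35*w^3 + w^2*(25*y - 327) + w*(-90*y^2 + 390*y + 109) + 18*y^2 - 79*y - 9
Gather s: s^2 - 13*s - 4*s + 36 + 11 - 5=s^2 - 17*s + 42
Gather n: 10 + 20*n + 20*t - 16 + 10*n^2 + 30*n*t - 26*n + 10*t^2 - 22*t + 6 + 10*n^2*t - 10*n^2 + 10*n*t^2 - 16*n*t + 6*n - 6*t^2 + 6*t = 10*n^2*t + n*(10*t^2 + 14*t) + 4*t^2 + 4*t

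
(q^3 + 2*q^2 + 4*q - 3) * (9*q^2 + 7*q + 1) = 9*q^5 + 25*q^4 + 51*q^3 + 3*q^2 - 17*q - 3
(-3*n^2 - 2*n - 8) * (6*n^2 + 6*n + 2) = -18*n^4 - 30*n^3 - 66*n^2 - 52*n - 16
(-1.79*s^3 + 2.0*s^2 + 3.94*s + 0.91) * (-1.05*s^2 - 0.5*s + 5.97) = 1.8795*s^5 - 1.205*s^4 - 15.8233*s^3 + 9.0145*s^2 + 23.0668*s + 5.4327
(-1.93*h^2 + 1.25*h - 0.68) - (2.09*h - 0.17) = -1.93*h^2 - 0.84*h - 0.51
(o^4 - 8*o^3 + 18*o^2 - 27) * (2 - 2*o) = -2*o^5 + 18*o^4 - 52*o^3 + 36*o^2 + 54*o - 54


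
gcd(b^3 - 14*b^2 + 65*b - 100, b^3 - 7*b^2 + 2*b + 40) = b^2 - 9*b + 20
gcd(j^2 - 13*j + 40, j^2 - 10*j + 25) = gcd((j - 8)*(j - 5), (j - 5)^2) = j - 5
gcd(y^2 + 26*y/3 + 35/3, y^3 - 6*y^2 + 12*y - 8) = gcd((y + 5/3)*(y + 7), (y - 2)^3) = 1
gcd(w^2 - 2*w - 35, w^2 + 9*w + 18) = 1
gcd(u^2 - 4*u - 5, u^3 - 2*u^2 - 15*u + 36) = 1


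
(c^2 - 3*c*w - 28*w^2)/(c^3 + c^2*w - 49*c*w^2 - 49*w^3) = (c + 4*w)/(c^2 + 8*c*w + 7*w^2)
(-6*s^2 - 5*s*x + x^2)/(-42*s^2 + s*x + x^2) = (s + x)/(7*s + x)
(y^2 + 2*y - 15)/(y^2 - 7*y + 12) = (y + 5)/(y - 4)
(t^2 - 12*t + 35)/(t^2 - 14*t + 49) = (t - 5)/(t - 7)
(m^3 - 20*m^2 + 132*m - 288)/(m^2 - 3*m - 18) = (m^2 - 14*m + 48)/(m + 3)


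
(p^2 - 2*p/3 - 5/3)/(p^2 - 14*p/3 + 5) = (p + 1)/(p - 3)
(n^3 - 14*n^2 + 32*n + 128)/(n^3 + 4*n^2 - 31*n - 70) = (n^2 - 16*n + 64)/(n^2 + 2*n - 35)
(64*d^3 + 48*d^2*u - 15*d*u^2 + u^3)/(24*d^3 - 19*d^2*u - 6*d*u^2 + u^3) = (-8*d^2 - 7*d*u + u^2)/(-3*d^2 + 2*d*u + u^2)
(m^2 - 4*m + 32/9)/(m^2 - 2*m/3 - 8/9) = (3*m - 8)/(3*m + 2)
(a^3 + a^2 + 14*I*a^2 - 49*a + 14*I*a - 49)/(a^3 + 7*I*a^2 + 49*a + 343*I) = (a + 1)/(a - 7*I)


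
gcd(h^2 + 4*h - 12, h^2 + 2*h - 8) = h - 2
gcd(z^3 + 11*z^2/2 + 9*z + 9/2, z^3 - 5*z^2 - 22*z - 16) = z + 1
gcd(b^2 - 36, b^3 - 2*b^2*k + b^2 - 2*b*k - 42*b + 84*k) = b - 6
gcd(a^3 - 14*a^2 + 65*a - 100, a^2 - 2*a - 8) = a - 4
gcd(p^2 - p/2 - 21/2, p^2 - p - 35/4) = p - 7/2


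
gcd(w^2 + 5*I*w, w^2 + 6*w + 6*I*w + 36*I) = 1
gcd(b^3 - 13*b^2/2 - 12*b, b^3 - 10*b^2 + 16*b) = b^2 - 8*b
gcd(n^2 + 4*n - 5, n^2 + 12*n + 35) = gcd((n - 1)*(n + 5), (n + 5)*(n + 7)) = n + 5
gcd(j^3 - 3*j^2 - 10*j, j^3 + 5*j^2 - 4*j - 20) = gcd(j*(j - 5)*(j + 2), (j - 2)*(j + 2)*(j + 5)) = j + 2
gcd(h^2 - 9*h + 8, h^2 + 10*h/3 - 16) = 1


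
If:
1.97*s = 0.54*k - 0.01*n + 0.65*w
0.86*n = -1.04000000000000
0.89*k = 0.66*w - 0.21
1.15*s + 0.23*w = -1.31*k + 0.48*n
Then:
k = -0.32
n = -1.21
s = -0.12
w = -0.11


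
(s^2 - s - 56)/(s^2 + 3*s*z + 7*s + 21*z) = (s - 8)/(s + 3*z)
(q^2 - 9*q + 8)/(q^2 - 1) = (q - 8)/(q + 1)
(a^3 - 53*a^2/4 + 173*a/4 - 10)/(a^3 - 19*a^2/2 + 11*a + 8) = (4*a^2 - 21*a + 5)/(2*(2*a^2 - 3*a - 2))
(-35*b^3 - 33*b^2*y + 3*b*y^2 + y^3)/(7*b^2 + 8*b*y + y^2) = -5*b + y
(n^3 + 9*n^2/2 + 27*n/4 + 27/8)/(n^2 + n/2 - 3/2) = (n^2 + 3*n + 9/4)/(n - 1)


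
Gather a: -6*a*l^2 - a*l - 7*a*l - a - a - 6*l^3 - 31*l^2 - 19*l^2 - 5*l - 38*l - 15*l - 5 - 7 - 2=a*(-6*l^2 - 8*l - 2) - 6*l^3 - 50*l^2 - 58*l - 14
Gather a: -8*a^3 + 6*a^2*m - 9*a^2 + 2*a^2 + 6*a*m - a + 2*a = -8*a^3 + a^2*(6*m - 7) + a*(6*m + 1)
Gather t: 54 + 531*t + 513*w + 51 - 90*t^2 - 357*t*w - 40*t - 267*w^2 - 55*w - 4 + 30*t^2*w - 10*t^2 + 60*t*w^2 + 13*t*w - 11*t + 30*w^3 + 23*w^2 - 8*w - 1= t^2*(30*w - 100) + t*(60*w^2 - 344*w + 480) + 30*w^3 - 244*w^2 + 450*w + 100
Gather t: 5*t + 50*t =55*t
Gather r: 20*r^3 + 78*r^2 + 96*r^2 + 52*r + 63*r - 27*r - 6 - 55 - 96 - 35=20*r^3 + 174*r^2 + 88*r - 192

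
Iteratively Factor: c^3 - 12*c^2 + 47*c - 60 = (c - 3)*(c^2 - 9*c + 20) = (c - 4)*(c - 3)*(c - 5)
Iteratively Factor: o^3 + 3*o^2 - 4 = (o - 1)*(o^2 + 4*o + 4) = (o - 1)*(o + 2)*(o + 2)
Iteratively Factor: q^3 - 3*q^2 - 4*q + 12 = (q - 3)*(q^2 - 4) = (q - 3)*(q - 2)*(q + 2)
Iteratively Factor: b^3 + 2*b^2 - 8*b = (b - 2)*(b^2 + 4*b) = b*(b - 2)*(b + 4)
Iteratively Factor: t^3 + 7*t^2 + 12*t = (t)*(t^2 + 7*t + 12) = t*(t + 4)*(t + 3)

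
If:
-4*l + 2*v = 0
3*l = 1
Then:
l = 1/3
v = 2/3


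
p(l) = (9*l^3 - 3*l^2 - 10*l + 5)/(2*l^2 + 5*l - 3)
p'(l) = (-4*l - 5)*(9*l^3 - 3*l^2 - 10*l + 5)/(2*l^2 + 5*l - 3)^2 + (27*l^2 - 6*l - 10)/(2*l^2 + 5*l - 3)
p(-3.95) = -65.88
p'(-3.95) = -32.70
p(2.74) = 5.45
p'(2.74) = 3.47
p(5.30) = 15.16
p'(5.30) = 4.01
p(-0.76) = -1.23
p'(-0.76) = -2.22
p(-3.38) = -116.32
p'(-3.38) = -227.99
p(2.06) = 3.19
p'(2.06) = 3.17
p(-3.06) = -586.06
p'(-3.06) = -9320.90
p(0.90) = 0.04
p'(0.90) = 1.96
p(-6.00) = -50.95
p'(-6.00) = 0.77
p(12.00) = 43.49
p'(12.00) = 4.35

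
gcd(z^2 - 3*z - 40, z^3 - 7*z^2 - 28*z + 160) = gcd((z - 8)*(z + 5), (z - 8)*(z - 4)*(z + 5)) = z^2 - 3*z - 40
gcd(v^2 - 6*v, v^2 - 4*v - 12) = v - 6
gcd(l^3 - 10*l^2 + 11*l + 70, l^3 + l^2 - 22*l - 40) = l^2 - 3*l - 10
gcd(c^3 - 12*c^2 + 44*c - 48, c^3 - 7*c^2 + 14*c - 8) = c^2 - 6*c + 8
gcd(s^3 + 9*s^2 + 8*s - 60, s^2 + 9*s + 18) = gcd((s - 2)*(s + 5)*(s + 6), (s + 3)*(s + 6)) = s + 6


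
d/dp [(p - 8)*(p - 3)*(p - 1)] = 3*p^2 - 24*p + 35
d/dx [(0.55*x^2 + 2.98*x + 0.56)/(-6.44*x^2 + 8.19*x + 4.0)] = (23.6957*x^2 + 11.6128*x + 7.3336)/(41.4736*x^4 - 105.4872*x^3 + 15.5561*x^2 + 65.52*x + 16.0)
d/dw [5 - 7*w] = -7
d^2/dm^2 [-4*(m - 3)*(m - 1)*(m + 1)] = 24 - 24*m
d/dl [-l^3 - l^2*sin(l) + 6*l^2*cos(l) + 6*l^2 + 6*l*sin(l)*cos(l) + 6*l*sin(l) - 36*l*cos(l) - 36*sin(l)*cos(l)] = -6*l^2*sin(l) - l^2*cos(l) - 3*l^2 + 34*l*sin(l) + 18*l*cos(l) + 6*l*cos(2*l) + 12*l + 6*sin(l) + 3*sin(2*l) - 36*cos(l) - 36*cos(2*l)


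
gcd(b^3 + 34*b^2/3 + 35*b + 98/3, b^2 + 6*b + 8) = b + 2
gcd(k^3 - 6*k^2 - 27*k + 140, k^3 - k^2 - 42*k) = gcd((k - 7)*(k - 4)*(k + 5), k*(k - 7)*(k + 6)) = k - 7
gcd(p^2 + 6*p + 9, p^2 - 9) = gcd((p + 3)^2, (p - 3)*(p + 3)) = p + 3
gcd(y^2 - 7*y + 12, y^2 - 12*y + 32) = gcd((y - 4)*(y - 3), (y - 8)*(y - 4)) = y - 4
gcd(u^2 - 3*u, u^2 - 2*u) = u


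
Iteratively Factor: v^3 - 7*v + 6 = (v + 3)*(v^2 - 3*v + 2) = (v - 1)*(v + 3)*(v - 2)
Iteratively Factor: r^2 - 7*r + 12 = (r - 4)*(r - 3)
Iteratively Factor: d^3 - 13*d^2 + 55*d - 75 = (d - 5)*(d^2 - 8*d + 15) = (d - 5)^2*(d - 3)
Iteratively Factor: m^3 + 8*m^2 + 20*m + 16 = (m + 2)*(m^2 + 6*m + 8) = (m + 2)*(m + 4)*(m + 2)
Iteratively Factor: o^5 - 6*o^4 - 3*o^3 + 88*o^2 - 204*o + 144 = (o - 2)*(o^4 - 4*o^3 - 11*o^2 + 66*o - 72) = (o - 3)*(o - 2)*(o^3 - o^2 - 14*o + 24) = (o - 3)*(o - 2)^2*(o^2 + o - 12) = (o - 3)^2*(o - 2)^2*(o + 4)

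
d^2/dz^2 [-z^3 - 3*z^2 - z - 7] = -6*z - 6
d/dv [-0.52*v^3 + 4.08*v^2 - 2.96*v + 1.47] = -1.56*v^2 + 8.16*v - 2.96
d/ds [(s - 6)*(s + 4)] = 2*s - 2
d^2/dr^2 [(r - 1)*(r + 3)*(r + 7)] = 6*r + 18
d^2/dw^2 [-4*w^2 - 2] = -8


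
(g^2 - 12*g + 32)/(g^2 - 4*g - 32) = (g - 4)/(g + 4)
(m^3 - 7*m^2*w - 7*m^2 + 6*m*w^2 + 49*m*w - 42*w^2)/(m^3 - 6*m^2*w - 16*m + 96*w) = (m^2 - m*w - 7*m + 7*w)/(m^2 - 16)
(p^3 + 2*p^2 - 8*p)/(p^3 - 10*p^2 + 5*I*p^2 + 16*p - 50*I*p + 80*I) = p*(p + 4)/(p^2 + p*(-8 + 5*I) - 40*I)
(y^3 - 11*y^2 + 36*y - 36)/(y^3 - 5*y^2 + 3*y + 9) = (y^2 - 8*y + 12)/(y^2 - 2*y - 3)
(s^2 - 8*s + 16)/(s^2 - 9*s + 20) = (s - 4)/(s - 5)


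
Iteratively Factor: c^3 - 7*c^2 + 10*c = (c - 5)*(c^2 - 2*c) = c*(c - 5)*(c - 2)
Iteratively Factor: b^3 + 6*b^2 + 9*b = (b + 3)*(b^2 + 3*b) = b*(b + 3)*(b + 3)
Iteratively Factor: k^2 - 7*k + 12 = (k - 4)*(k - 3)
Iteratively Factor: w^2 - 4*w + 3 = (w - 3)*(w - 1)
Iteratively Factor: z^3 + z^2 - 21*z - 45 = (z + 3)*(z^2 - 2*z - 15) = (z + 3)^2*(z - 5)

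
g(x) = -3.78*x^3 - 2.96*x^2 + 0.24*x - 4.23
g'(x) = -11.34*x^2 - 5.92*x + 0.24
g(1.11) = -12.78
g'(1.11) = -20.30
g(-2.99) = 69.63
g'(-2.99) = -83.44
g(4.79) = -486.43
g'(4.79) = -288.30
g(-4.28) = 236.88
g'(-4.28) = -182.15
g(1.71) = -31.38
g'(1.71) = -43.04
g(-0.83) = -4.31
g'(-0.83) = -2.66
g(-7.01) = 1150.74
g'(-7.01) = -515.51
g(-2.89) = 61.59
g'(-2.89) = -77.36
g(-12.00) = 6098.49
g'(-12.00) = -1561.68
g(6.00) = -925.83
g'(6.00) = -443.52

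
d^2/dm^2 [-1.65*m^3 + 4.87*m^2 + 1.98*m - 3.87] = 9.74 - 9.9*m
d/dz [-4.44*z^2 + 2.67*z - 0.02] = 2.67 - 8.88*z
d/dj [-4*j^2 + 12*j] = 12 - 8*j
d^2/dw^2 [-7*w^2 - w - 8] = -14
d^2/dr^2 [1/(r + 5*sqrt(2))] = 2/(r + 5*sqrt(2))^3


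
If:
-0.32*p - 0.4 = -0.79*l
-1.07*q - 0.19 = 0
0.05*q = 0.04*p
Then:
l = 0.42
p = -0.22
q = -0.18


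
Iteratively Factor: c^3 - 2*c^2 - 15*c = (c - 5)*(c^2 + 3*c) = (c - 5)*(c + 3)*(c)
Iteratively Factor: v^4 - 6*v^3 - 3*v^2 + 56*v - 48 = (v - 4)*(v^3 - 2*v^2 - 11*v + 12) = (v - 4)*(v + 3)*(v^2 - 5*v + 4) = (v - 4)^2*(v + 3)*(v - 1)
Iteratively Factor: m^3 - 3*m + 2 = (m + 2)*(m^2 - 2*m + 1) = (m - 1)*(m + 2)*(m - 1)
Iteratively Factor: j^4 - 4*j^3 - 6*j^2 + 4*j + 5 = (j - 5)*(j^3 + j^2 - j - 1) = (j - 5)*(j + 1)*(j^2 - 1) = (j - 5)*(j - 1)*(j + 1)*(j + 1)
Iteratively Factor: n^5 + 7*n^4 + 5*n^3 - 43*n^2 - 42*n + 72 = (n + 3)*(n^4 + 4*n^3 - 7*n^2 - 22*n + 24) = (n - 1)*(n + 3)*(n^3 + 5*n^2 - 2*n - 24) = (n - 2)*(n - 1)*(n + 3)*(n^2 + 7*n + 12) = (n - 2)*(n - 1)*(n + 3)^2*(n + 4)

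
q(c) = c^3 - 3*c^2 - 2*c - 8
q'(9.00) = 187.00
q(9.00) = 460.00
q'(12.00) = 358.00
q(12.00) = 1264.00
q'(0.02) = -2.12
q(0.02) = -8.04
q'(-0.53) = 2.02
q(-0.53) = -7.93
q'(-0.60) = 2.68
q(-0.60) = -8.10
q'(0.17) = -2.93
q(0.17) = -8.42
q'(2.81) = 4.83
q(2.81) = -15.12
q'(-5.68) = 128.87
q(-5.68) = -276.68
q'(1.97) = -2.18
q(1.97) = -15.94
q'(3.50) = 13.75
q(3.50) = -8.88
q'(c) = 3*c^2 - 6*c - 2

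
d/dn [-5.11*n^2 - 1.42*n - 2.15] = -10.22*n - 1.42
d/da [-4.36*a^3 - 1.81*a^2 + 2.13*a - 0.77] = -13.08*a^2 - 3.62*a + 2.13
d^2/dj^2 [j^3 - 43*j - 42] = 6*j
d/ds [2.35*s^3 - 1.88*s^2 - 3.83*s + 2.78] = 7.05*s^2 - 3.76*s - 3.83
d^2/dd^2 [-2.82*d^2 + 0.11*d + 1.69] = -5.64000000000000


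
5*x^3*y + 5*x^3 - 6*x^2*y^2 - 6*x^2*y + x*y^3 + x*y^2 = (-5*x + y)*(-x + y)*(x*y + x)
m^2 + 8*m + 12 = (m + 2)*(m + 6)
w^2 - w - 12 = (w - 4)*(w + 3)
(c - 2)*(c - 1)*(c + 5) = c^3 + 2*c^2 - 13*c + 10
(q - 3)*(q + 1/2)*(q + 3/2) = q^3 - q^2 - 21*q/4 - 9/4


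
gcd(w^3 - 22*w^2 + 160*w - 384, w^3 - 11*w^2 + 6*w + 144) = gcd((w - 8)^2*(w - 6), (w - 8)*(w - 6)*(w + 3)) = w^2 - 14*w + 48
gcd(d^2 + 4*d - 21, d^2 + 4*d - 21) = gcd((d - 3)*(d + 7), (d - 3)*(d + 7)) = d^2 + 4*d - 21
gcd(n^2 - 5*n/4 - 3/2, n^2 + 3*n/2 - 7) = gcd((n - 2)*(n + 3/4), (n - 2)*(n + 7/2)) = n - 2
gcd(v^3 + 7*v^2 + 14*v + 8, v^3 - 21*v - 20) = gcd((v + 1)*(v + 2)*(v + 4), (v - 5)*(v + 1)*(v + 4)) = v^2 + 5*v + 4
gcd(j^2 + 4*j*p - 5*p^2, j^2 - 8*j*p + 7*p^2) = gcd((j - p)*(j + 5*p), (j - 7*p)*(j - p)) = -j + p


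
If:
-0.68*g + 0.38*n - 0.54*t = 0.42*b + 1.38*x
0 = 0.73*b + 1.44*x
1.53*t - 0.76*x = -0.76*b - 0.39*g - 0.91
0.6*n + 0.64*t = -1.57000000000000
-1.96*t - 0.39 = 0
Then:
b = -0.11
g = -1.23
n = -2.40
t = -0.20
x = 0.06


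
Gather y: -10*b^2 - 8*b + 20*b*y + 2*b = -10*b^2 + 20*b*y - 6*b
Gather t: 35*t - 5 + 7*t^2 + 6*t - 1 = 7*t^2 + 41*t - 6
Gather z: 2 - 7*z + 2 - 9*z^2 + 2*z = -9*z^2 - 5*z + 4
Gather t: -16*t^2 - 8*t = -16*t^2 - 8*t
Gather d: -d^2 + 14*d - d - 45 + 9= -d^2 + 13*d - 36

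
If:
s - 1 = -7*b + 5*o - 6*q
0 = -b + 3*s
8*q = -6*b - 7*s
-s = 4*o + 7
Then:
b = -31/6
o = -95/72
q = 775/144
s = -31/18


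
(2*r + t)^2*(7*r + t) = 28*r^3 + 32*r^2*t + 11*r*t^2 + t^3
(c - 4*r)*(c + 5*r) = c^2 + c*r - 20*r^2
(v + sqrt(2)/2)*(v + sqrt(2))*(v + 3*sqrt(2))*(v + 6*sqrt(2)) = v^4 + 21*sqrt(2)*v^3/2 + 64*v^2 + 63*sqrt(2)*v + 36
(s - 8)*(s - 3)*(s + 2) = s^3 - 9*s^2 + 2*s + 48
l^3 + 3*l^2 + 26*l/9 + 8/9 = (l + 2/3)*(l + 1)*(l + 4/3)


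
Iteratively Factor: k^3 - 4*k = (k + 2)*(k^2 - 2*k) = (k - 2)*(k + 2)*(k)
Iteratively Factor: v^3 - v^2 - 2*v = (v)*(v^2 - v - 2) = v*(v - 2)*(v + 1)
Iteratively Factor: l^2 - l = (l - 1)*(l)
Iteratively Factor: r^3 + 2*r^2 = (r)*(r^2 + 2*r) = r^2*(r + 2)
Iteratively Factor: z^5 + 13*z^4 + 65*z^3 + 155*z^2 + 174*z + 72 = (z + 1)*(z^4 + 12*z^3 + 53*z^2 + 102*z + 72) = (z + 1)*(z + 3)*(z^3 + 9*z^2 + 26*z + 24) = (z + 1)*(z + 3)*(z + 4)*(z^2 + 5*z + 6) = (z + 1)*(z + 2)*(z + 3)*(z + 4)*(z + 3)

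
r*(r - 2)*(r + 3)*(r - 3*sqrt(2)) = r^4 - 3*sqrt(2)*r^3 + r^3 - 6*r^2 - 3*sqrt(2)*r^2 + 18*sqrt(2)*r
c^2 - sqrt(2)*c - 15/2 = (c - 5*sqrt(2)/2)*(c + 3*sqrt(2)/2)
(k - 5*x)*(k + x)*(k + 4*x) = k^3 - 21*k*x^2 - 20*x^3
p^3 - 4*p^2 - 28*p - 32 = (p - 8)*(p + 2)^2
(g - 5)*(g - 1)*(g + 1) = g^3 - 5*g^2 - g + 5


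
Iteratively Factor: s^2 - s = (s - 1)*(s)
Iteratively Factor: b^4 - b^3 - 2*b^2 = (b - 2)*(b^3 + b^2) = b*(b - 2)*(b^2 + b) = b*(b - 2)*(b + 1)*(b)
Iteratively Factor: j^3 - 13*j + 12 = (j - 3)*(j^2 + 3*j - 4) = (j - 3)*(j - 1)*(j + 4)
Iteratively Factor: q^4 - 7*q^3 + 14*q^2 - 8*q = (q - 2)*(q^3 - 5*q^2 + 4*q) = (q - 4)*(q - 2)*(q^2 - q) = (q - 4)*(q - 2)*(q - 1)*(q)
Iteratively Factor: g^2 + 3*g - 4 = (g - 1)*(g + 4)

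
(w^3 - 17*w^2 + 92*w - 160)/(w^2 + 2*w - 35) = (w^2 - 12*w + 32)/(w + 7)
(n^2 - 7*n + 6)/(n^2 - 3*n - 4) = (-n^2 + 7*n - 6)/(-n^2 + 3*n + 4)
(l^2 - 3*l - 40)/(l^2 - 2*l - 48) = (l + 5)/(l + 6)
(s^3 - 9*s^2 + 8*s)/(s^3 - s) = (s - 8)/(s + 1)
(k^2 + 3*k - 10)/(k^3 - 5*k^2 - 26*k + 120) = (k - 2)/(k^2 - 10*k + 24)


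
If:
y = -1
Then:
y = -1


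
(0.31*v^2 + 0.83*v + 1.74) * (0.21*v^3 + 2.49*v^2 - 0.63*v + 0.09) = 0.0651*v^5 + 0.9462*v^4 + 2.2368*v^3 + 3.8376*v^2 - 1.0215*v + 0.1566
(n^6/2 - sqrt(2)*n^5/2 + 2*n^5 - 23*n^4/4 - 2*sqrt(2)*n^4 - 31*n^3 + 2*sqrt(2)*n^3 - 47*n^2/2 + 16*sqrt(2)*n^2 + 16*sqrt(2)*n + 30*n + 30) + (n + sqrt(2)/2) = n^6/2 - sqrt(2)*n^5/2 + 2*n^5 - 23*n^4/4 - 2*sqrt(2)*n^4 - 31*n^3 + 2*sqrt(2)*n^3 - 47*n^2/2 + 16*sqrt(2)*n^2 + 16*sqrt(2)*n + 31*n + sqrt(2)/2 + 30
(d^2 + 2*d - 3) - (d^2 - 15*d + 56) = 17*d - 59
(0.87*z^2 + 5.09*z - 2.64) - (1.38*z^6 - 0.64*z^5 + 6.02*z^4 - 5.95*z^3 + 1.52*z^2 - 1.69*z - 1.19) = -1.38*z^6 + 0.64*z^5 - 6.02*z^4 + 5.95*z^3 - 0.65*z^2 + 6.78*z - 1.45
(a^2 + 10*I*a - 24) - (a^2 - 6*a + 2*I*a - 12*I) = 6*a + 8*I*a - 24 + 12*I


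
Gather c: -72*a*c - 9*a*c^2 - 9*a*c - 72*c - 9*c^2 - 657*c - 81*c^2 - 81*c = c^2*(-9*a - 90) + c*(-81*a - 810)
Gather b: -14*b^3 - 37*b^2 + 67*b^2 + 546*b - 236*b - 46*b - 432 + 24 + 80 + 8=-14*b^3 + 30*b^2 + 264*b - 320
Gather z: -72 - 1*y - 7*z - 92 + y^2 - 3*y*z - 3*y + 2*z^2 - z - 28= y^2 - 4*y + 2*z^2 + z*(-3*y - 8) - 192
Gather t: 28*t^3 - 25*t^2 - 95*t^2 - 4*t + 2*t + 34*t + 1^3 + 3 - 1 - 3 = 28*t^3 - 120*t^2 + 32*t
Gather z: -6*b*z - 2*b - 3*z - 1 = -2*b + z*(-6*b - 3) - 1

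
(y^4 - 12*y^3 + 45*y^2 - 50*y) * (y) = y^5 - 12*y^4 + 45*y^3 - 50*y^2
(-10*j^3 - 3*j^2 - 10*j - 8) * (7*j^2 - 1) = -70*j^5 - 21*j^4 - 60*j^3 - 53*j^2 + 10*j + 8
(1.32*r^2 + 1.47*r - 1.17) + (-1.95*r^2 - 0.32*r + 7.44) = -0.63*r^2 + 1.15*r + 6.27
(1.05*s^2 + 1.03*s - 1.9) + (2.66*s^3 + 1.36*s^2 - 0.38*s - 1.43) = 2.66*s^3 + 2.41*s^2 + 0.65*s - 3.33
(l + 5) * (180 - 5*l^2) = -5*l^3 - 25*l^2 + 180*l + 900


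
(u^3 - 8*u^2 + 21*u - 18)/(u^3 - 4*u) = (u^2 - 6*u + 9)/(u*(u + 2))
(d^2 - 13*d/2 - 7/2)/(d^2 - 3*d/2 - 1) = (d - 7)/(d - 2)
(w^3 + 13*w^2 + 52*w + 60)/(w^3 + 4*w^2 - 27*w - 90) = (w^2 + 7*w + 10)/(w^2 - 2*w - 15)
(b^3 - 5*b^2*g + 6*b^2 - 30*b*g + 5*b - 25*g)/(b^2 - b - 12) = (-b^3 + 5*b^2*g - 6*b^2 + 30*b*g - 5*b + 25*g)/(-b^2 + b + 12)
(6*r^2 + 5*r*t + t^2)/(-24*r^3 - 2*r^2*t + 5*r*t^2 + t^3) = (-2*r - t)/(8*r^2 - 2*r*t - t^2)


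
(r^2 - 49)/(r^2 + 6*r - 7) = (r - 7)/(r - 1)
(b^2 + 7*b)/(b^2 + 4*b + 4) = b*(b + 7)/(b^2 + 4*b + 4)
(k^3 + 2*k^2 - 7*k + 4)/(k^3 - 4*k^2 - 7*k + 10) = (k^2 + 3*k - 4)/(k^2 - 3*k - 10)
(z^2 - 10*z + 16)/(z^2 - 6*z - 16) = (z - 2)/(z + 2)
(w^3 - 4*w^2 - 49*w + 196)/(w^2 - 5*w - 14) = (w^2 + 3*w - 28)/(w + 2)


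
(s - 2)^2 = s^2 - 4*s + 4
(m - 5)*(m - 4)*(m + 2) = m^3 - 7*m^2 + 2*m + 40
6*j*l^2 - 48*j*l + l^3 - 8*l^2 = l*(6*j + l)*(l - 8)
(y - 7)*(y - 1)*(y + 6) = y^3 - 2*y^2 - 41*y + 42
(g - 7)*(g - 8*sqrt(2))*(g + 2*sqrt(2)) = g^3 - 6*sqrt(2)*g^2 - 7*g^2 - 32*g + 42*sqrt(2)*g + 224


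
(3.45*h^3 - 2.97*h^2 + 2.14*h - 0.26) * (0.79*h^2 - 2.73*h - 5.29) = 2.7255*h^5 - 11.7648*h^4 - 8.4518*h^3 + 9.6637*h^2 - 10.6108*h + 1.3754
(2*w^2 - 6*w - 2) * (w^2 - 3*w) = 2*w^4 - 12*w^3 + 16*w^2 + 6*w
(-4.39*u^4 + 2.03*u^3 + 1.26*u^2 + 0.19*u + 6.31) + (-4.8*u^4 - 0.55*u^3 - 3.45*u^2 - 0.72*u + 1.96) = -9.19*u^4 + 1.48*u^3 - 2.19*u^2 - 0.53*u + 8.27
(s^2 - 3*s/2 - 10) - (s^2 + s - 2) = -5*s/2 - 8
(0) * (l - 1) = 0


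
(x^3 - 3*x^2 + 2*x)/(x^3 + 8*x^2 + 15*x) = (x^2 - 3*x + 2)/(x^2 + 8*x + 15)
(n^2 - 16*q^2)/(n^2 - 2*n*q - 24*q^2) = (-n + 4*q)/(-n + 6*q)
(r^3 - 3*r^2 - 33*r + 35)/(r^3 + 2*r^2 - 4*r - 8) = (r^3 - 3*r^2 - 33*r + 35)/(r^3 + 2*r^2 - 4*r - 8)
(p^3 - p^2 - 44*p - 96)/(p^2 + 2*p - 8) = (p^2 - 5*p - 24)/(p - 2)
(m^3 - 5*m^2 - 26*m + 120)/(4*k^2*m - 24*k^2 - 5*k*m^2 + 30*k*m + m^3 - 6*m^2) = (m^2 + m - 20)/(4*k^2 - 5*k*m + m^2)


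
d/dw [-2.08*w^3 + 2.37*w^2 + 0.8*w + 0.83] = -6.24*w^2 + 4.74*w + 0.8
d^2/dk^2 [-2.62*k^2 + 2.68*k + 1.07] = -5.24000000000000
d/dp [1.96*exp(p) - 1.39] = 1.96*exp(p)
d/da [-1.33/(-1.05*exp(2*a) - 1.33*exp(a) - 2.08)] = (-2.793*exp(a) - 1.7689)*exp(a)/(1.05*exp(2*a) + 1.33*exp(a) + 2.08)^2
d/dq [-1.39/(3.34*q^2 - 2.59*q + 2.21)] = (9.2852*q - 3.6001)/(3.34*q^2 - 2.59*q + 2.21)^2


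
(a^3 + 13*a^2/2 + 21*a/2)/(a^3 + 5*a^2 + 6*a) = (a + 7/2)/(a + 2)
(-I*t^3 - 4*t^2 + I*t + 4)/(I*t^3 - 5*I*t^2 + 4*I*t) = (-t^2 + t*(-1 + 4*I) + 4*I)/(t*(t - 4))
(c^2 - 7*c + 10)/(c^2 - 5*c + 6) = (c - 5)/(c - 3)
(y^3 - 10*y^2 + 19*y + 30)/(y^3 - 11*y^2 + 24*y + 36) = (y - 5)/(y - 6)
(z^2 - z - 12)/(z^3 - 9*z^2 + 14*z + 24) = (z + 3)/(z^2 - 5*z - 6)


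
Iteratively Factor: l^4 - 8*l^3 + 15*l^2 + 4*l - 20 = (l - 5)*(l^3 - 3*l^2 + 4) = (l - 5)*(l - 2)*(l^2 - l - 2) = (l - 5)*(l - 2)*(l + 1)*(l - 2)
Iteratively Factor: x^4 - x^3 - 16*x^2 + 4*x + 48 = (x + 2)*(x^3 - 3*x^2 - 10*x + 24) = (x - 4)*(x + 2)*(x^2 + x - 6) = (x - 4)*(x + 2)*(x + 3)*(x - 2)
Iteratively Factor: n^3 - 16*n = (n - 4)*(n^2 + 4*n) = (n - 4)*(n + 4)*(n)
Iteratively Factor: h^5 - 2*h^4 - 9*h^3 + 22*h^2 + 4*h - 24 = (h - 2)*(h^4 - 9*h^2 + 4*h + 12) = (h - 2)*(h + 1)*(h^3 - h^2 - 8*h + 12) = (h - 2)^2*(h + 1)*(h^2 + h - 6) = (h - 2)^3*(h + 1)*(h + 3)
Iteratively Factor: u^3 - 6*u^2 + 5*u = (u - 1)*(u^2 - 5*u) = u*(u - 1)*(u - 5)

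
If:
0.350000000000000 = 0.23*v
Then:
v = 1.52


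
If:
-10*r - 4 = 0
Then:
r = -2/5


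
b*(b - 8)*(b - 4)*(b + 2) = b^4 - 10*b^3 + 8*b^2 + 64*b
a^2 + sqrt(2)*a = a*(a + sqrt(2))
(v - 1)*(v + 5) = v^2 + 4*v - 5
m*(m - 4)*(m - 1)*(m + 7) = m^4 + 2*m^3 - 31*m^2 + 28*m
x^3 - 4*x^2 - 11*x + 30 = (x - 5)*(x - 2)*(x + 3)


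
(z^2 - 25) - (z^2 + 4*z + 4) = -4*z - 29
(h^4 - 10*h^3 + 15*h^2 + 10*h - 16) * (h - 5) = h^5 - 15*h^4 + 65*h^3 - 65*h^2 - 66*h + 80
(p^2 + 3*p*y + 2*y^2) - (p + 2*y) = p^2 + 3*p*y - p + 2*y^2 - 2*y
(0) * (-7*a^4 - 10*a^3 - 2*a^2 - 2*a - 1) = 0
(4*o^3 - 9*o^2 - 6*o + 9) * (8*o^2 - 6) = 32*o^5 - 72*o^4 - 72*o^3 + 126*o^2 + 36*o - 54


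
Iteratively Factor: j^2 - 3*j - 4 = (j - 4)*(j + 1)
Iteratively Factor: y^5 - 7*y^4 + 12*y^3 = (y - 3)*(y^4 - 4*y^3) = (y - 4)*(y - 3)*(y^3) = y*(y - 4)*(y - 3)*(y^2) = y^2*(y - 4)*(y - 3)*(y)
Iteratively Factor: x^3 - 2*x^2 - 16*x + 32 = (x - 2)*(x^2 - 16) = (x - 4)*(x - 2)*(x + 4)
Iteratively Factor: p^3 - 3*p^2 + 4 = (p + 1)*(p^2 - 4*p + 4) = (p - 2)*(p + 1)*(p - 2)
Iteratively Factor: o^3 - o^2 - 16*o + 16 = (o - 4)*(o^2 + 3*o - 4) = (o - 4)*(o + 4)*(o - 1)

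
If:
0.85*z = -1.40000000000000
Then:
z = -1.65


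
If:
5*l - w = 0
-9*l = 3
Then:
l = -1/3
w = -5/3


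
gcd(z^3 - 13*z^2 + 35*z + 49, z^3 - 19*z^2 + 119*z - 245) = z^2 - 14*z + 49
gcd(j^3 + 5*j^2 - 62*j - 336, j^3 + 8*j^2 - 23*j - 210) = j^2 + 13*j + 42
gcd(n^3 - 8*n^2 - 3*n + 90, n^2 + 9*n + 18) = n + 3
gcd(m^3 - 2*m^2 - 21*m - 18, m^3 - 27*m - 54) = m^2 - 3*m - 18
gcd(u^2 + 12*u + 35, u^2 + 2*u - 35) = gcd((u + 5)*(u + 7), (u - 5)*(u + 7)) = u + 7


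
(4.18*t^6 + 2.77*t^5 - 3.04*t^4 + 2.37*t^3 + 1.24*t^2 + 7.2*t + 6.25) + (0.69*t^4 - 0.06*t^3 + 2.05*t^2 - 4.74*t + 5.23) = 4.18*t^6 + 2.77*t^5 - 2.35*t^4 + 2.31*t^3 + 3.29*t^2 + 2.46*t + 11.48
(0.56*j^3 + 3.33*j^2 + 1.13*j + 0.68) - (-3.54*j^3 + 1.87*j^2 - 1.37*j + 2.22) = 4.1*j^3 + 1.46*j^2 + 2.5*j - 1.54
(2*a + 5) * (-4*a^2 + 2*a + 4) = -8*a^3 - 16*a^2 + 18*a + 20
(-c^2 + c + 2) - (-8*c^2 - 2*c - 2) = 7*c^2 + 3*c + 4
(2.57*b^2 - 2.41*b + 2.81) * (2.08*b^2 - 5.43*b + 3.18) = 5.3456*b^4 - 18.9679*b^3 + 27.1037*b^2 - 22.9221*b + 8.9358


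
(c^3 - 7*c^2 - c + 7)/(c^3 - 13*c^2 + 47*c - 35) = (c + 1)/(c - 5)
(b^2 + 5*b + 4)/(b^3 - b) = (b + 4)/(b*(b - 1))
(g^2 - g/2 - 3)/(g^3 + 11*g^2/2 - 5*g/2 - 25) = (2*g + 3)/(2*g^2 + 15*g + 25)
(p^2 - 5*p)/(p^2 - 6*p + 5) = p/(p - 1)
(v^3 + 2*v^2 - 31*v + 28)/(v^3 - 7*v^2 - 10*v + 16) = (v^2 + 3*v - 28)/(v^2 - 6*v - 16)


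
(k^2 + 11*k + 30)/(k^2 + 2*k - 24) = (k + 5)/(k - 4)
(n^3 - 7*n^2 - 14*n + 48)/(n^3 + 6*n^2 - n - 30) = (n - 8)/(n + 5)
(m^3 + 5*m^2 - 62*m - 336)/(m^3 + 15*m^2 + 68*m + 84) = (m - 8)/(m + 2)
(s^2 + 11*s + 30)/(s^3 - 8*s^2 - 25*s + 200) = (s + 6)/(s^2 - 13*s + 40)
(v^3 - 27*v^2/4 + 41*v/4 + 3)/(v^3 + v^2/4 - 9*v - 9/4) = (v - 4)/(v + 3)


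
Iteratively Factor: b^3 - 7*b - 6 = (b - 3)*(b^2 + 3*b + 2) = (b - 3)*(b + 1)*(b + 2)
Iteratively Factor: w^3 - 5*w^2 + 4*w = (w - 4)*(w^2 - w) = w*(w - 4)*(w - 1)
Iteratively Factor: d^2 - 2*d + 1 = (d - 1)*(d - 1)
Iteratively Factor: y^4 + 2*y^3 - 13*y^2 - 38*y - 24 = (y - 4)*(y^3 + 6*y^2 + 11*y + 6) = (y - 4)*(y + 2)*(y^2 + 4*y + 3) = (y - 4)*(y + 1)*(y + 2)*(y + 3)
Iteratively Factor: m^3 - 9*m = (m - 3)*(m^2 + 3*m) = (m - 3)*(m + 3)*(m)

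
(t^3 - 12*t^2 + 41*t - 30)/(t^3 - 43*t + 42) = (t - 5)/(t + 7)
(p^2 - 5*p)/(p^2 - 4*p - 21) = p*(5 - p)/(-p^2 + 4*p + 21)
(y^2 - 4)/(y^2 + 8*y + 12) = (y - 2)/(y + 6)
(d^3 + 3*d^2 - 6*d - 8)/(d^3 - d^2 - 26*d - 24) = (d - 2)/(d - 6)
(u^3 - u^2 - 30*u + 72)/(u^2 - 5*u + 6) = (u^2 + 2*u - 24)/(u - 2)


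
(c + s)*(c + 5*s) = c^2 + 6*c*s + 5*s^2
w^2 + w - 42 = (w - 6)*(w + 7)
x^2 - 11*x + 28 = (x - 7)*(x - 4)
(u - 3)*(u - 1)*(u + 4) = u^3 - 13*u + 12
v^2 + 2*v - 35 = (v - 5)*(v + 7)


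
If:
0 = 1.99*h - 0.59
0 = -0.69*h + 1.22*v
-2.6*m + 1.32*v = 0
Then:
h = 0.30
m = 0.09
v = 0.17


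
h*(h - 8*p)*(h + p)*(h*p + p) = h^4*p - 7*h^3*p^2 + h^3*p - 8*h^2*p^3 - 7*h^2*p^2 - 8*h*p^3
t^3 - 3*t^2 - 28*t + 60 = (t - 6)*(t - 2)*(t + 5)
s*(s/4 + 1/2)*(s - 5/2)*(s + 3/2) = s^4/4 + s^3/4 - 23*s^2/16 - 15*s/8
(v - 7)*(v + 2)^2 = v^3 - 3*v^2 - 24*v - 28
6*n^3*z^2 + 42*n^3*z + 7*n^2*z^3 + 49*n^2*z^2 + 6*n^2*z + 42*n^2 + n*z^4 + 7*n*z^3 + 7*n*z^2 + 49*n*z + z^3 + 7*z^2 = (n + z)*(6*n + z)*(z + 7)*(n*z + 1)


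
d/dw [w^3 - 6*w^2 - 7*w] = 3*w^2 - 12*w - 7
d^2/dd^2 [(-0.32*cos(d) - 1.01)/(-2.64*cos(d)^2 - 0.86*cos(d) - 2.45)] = (-0.20800934516698*(1 - cos(d)^2)^2 - 0.152211334806512*cos(d)^5 - 0.0405861949903039*cos(d)^3 + 0.101859414236488*cos(d)^2 + 0.183607133841652*cos(d) + 0.0713848250794335*cos(3*d) + 0.00845618526702844*cos(5*d) + 0.110036875163458)/(0.518664047151277*cos(d)^2 + 0.168958742632613*cos(d) + 0.481335952848723)^3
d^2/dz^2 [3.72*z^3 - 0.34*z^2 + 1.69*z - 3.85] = 22.32*z - 0.68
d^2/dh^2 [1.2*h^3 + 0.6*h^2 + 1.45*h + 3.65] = 7.2*h + 1.2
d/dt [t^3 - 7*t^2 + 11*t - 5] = 3*t^2 - 14*t + 11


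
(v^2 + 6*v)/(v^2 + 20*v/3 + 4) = 3*v/(3*v + 2)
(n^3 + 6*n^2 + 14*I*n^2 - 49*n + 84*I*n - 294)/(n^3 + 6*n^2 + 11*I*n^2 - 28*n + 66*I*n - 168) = (n + 7*I)/(n + 4*I)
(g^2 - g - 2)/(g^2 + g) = (g - 2)/g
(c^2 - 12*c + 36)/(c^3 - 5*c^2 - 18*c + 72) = (c - 6)/(c^2 + c - 12)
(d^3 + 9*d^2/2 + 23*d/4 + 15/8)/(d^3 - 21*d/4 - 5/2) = (4*d^2 + 16*d + 15)/(2*(2*d^2 - d - 10))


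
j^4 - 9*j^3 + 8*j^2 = j^2*(j - 8)*(j - 1)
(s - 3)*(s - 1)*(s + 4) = s^3 - 13*s + 12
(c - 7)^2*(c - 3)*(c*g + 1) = c^4*g - 17*c^3*g + c^3 + 91*c^2*g - 17*c^2 - 147*c*g + 91*c - 147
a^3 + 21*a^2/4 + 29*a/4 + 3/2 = (a + 1/4)*(a + 2)*(a + 3)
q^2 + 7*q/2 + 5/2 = (q + 1)*(q + 5/2)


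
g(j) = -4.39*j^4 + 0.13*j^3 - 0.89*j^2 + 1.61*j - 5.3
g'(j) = -17.56*j^3 + 0.39*j^2 - 1.78*j + 1.61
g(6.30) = -6913.52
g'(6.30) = -4384.95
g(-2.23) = -123.32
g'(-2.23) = 202.25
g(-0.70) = -7.96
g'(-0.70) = 9.07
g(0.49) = -4.96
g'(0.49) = -1.23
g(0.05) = -5.22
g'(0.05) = 1.52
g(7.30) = -12457.23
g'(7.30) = -6821.74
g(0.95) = -8.04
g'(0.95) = -14.78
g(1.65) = -37.02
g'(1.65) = -79.15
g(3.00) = -360.56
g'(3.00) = -474.34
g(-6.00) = -5764.52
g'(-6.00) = 3819.29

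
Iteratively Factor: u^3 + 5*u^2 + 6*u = (u + 3)*(u^2 + 2*u) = (u + 2)*(u + 3)*(u)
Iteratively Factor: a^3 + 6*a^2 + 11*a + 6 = (a + 1)*(a^2 + 5*a + 6) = (a + 1)*(a + 3)*(a + 2)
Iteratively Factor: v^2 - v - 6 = (v - 3)*(v + 2)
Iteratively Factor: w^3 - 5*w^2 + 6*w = (w)*(w^2 - 5*w + 6) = w*(w - 2)*(w - 3)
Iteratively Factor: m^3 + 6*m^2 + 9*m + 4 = (m + 4)*(m^2 + 2*m + 1) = (m + 1)*(m + 4)*(m + 1)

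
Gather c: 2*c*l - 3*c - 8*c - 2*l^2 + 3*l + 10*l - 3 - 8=c*(2*l - 11) - 2*l^2 + 13*l - 11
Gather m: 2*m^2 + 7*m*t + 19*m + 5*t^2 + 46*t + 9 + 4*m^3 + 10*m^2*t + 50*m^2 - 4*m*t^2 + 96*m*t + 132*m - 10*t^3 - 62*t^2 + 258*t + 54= 4*m^3 + m^2*(10*t + 52) + m*(-4*t^2 + 103*t + 151) - 10*t^3 - 57*t^2 + 304*t + 63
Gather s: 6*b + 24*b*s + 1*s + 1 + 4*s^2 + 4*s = 6*b + 4*s^2 + s*(24*b + 5) + 1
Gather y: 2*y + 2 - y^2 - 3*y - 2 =-y^2 - y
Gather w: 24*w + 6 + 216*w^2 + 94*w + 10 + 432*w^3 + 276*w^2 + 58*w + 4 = 432*w^3 + 492*w^2 + 176*w + 20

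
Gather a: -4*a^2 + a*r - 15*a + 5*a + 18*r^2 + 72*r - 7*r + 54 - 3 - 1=-4*a^2 + a*(r - 10) + 18*r^2 + 65*r + 50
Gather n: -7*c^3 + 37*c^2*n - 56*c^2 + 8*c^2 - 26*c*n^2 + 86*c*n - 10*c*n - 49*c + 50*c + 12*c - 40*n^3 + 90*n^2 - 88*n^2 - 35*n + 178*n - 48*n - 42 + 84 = -7*c^3 - 48*c^2 + 13*c - 40*n^3 + n^2*(2 - 26*c) + n*(37*c^2 + 76*c + 95) + 42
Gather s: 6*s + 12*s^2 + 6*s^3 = 6*s^3 + 12*s^2 + 6*s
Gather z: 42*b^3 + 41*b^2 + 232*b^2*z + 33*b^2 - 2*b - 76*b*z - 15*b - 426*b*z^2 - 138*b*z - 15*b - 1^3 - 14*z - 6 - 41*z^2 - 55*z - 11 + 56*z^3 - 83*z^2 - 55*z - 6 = 42*b^3 + 74*b^2 - 32*b + 56*z^3 + z^2*(-426*b - 124) + z*(232*b^2 - 214*b - 124) - 24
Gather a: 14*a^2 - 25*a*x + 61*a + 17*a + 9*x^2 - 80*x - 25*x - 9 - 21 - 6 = 14*a^2 + a*(78 - 25*x) + 9*x^2 - 105*x - 36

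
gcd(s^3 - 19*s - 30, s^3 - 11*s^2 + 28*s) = 1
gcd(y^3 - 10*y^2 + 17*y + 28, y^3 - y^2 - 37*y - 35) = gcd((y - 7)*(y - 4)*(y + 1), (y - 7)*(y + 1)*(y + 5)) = y^2 - 6*y - 7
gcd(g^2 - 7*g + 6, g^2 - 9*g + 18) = g - 6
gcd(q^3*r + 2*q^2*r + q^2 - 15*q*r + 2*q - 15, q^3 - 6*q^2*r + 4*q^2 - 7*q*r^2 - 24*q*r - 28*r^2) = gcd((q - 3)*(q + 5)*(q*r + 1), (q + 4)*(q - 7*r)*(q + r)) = 1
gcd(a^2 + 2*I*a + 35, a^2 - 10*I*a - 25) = a - 5*I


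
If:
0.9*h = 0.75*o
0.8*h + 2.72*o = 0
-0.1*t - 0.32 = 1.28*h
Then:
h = 0.00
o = 0.00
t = -3.20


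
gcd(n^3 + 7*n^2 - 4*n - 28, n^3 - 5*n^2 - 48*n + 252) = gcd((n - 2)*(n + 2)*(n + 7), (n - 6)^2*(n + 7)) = n + 7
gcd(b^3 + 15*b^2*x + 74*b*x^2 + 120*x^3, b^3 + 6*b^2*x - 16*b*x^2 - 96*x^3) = b^2 + 10*b*x + 24*x^2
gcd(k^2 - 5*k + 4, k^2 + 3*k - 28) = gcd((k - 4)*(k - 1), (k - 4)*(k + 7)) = k - 4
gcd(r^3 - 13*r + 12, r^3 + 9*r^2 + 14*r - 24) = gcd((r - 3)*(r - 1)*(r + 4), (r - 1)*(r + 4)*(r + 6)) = r^2 + 3*r - 4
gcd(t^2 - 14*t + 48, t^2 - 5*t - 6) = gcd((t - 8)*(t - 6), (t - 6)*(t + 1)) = t - 6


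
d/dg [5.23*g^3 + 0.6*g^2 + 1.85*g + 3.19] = 15.69*g^2 + 1.2*g + 1.85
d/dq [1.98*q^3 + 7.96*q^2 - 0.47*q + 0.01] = 5.94*q^2 + 15.92*q - 0.47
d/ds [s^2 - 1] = 2*s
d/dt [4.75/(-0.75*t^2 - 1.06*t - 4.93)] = (7.125*t + 5.035)/(0.75*t^2 + 1.06*t + 4.93)^2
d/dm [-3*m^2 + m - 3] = 1 - 6*m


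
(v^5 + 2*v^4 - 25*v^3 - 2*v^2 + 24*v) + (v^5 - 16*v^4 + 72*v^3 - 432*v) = 2*v^5 - 14*v^4 + 47*v^3 - 2*v^2 - 408*v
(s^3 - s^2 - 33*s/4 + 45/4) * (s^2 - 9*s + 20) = s^5 - 10*s^4 + 83*s^3/4 + 131*s^2/2 - 1065*s/4 + 225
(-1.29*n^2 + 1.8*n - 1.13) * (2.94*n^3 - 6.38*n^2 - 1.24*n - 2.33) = -3.7926*n^5 + 13.5222*n^4 - 13.2066*n^3 + 7.9831*n^2 - 2.7928*n + 2.6329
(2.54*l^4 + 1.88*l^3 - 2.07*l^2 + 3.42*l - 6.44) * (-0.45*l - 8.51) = -1.143*l^5 - 22.4614*l^4 - 15.0673*l^3 + 16.0767*l^2 - 26.2062*l + 54.8044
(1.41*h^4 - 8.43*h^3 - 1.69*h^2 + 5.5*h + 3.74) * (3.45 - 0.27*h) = -0.3807*h^5 + 7.1406*h^4 - 28.6272*h^3 - 7.3155*h^2 + 17.9652*h + 12.903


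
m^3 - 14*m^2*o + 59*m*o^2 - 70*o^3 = (m - 7*o)*(m - 5*o)*(m - 2*o)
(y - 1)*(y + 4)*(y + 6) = y^3 + 9*y^2 + 14*y - 24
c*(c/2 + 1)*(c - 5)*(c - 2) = c^4/2 - 5*c^3/2 - 2*c^2 + 10*c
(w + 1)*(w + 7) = w^2 + 8*w + 7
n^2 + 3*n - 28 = (n - 4)*(n + 7)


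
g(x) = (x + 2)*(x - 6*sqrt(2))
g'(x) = 2*x - 6*sqrt(2) + 2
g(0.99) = -22.41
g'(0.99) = -4.51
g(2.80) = -27.29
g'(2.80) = -0.89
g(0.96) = -22.27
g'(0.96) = -4.57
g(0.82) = -21.62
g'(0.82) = -4.85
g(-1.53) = -4.71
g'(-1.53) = -9.55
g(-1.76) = -2.46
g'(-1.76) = -10.01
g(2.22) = -26.44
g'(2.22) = -2.05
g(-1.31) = -6.76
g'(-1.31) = -9.11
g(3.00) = -27.43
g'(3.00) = -0.49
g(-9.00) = 122.40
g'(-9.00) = -24.49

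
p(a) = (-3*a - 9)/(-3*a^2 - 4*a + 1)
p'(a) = (-3*a - 9)*(6*a + 4)/(-3*a^2 - 4*a + 1)^2 - 3/(-3*a^2 - 4*a + 1) = 3*(3*a^2 + 4*a - 2*(a + 3)*(3*a + 2) - 1)/(3*a^2 + 4*a - 1)^2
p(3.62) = 0.38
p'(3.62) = -0.13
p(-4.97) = -0.11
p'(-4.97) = 0.00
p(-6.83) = -0.10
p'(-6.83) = -0.01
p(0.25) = 52.00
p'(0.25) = -1509.33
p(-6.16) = -0.11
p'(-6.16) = -0.01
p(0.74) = 3.11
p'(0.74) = -6.46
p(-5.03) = -0.11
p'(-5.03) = 0.00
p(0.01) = -9.41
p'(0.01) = -42.93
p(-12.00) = -0.07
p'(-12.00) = 0.00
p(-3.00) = 0.00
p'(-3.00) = 0.21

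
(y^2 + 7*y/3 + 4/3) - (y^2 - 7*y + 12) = 28*y/3 - 32/3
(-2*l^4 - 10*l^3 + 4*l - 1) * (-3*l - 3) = 6*l^5 + 36*l^4 + 30*l^3 - 12*l^2 - 9*l + 3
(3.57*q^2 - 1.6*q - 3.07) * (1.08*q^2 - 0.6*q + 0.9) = 3.8556*q^4 - 3.87*q^3 + 0.8574*q^2 + 0.402*q - 2.763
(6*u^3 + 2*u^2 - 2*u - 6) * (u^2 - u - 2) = 6*u^5 - 4*u^4 - 16*u^3 - 8*u^2 + 10*u + 12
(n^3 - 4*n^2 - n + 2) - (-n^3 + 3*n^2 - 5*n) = 2*n^3 - 7*n^2 + 4*n + 2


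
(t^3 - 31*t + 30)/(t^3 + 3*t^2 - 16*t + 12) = (t - 5)/(t - 2)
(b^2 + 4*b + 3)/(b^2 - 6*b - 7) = (b + 3)/(b - 7)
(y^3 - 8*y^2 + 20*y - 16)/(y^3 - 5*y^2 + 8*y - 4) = (y - 4)/(y - 1)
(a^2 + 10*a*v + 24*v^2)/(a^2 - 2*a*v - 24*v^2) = (-a - 6*v)/(-a + 6*v)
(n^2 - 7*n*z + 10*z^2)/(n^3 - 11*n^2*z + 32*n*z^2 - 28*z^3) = (n - 5*z)/(n^2 - 9*n*z + 14*z^2)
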